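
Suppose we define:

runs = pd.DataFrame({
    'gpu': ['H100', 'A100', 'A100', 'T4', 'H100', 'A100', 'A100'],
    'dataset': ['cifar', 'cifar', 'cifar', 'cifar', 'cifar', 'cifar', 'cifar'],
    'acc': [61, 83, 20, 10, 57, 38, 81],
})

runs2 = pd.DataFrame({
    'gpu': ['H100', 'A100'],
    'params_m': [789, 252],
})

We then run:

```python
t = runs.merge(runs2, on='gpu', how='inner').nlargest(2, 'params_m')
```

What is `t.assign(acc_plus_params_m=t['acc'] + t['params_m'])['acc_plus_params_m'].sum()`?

merge on 'gpu' (how='inner') → 6 rows:
    gpu dataset  acc  params_m
0  H100   cifar   61       789
1  A100   cifar   83       252
2  A100   cifar   20       252
3  H100   cifar   57       789
4  A100   cifar   38       252
5  A100   cifar   81       252
take 2 rows with largest params_m:
    gpu dataset  acc  params_m
0  H100   cifar   61       789
3  H100   cifar   57       789
add column acc_plus_params_m = t['acc'] + t['params_m']:
    gpu dataset  acc  params_m  acc_plus_params_m
0  H100   cifar   61       789                850
3  H100   cifar   57       789                846
Finally, sum of column 'acc_plus_params_m' = 1696.

1696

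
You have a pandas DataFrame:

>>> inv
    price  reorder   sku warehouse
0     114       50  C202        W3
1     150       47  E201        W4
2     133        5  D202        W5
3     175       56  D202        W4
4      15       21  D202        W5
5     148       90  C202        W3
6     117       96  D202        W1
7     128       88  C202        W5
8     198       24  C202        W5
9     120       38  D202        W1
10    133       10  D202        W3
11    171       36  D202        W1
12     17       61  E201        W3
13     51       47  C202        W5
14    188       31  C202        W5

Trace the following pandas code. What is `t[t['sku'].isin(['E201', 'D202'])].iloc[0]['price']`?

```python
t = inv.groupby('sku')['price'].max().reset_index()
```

group by sku, max of price:
sku
C202    198
D202    175
E201    150
Name: price, dtype: int64
reset_index():
    sku  price
0  C202    198
1  D202    175
2  E201    150
filter rows where sku in ['E201', 'D202']:
    sku  price
1  D202    175
2  E201    150

175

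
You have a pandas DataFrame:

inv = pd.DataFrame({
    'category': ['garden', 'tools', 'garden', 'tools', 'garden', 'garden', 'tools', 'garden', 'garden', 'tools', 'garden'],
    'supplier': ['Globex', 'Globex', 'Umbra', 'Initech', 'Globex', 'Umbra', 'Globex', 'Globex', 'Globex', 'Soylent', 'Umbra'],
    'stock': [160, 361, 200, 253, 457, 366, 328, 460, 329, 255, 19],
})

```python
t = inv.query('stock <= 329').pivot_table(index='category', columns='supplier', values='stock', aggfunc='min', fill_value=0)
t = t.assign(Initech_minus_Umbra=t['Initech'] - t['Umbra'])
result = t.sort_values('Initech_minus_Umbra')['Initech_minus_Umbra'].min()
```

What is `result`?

filter rows where stock <= 329:
   category supplier  stock
0    garden   Globex    160
2    garden    Umbra    200
3     tools  Initech    253
6     tools   Globex    328
8    garden   Globex    329
9     tools  Soylent    255
10   garden    Umbra     19
pivot: rows=category, cols=supplier, min(stock):
supplier  Globex  Initech  Soylent  Umbra
category                                 
garden       160        0        0     19
tools        328      253      255      0
add column Initech_minus_Umbra = t['Initech'] - t['Umbra']:
supplier  Globex  Initech  Soylent  Umbra  Initech_minus_Umbra
category                                                      
garden       160        0        0     19                  -19
tools        328      253      255      0                  253
sort by Initech_minus_Umbra:
supplier  Globex  Initech  Soylent  Umbra  Initech_minus_Umbra
category                                                      
garden       160        0        0     19                  -19
tools        328      253      255      0                  253
Then the min of column 'Initech_minus_Umbra': -19

-19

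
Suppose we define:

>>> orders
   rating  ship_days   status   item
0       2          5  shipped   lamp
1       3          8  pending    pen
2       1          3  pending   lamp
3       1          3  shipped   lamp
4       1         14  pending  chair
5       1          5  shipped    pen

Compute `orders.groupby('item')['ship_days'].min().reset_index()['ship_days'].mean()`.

7.33333333333

group by item, min of ship_days:
item
chair    14
lamp      3
pen       5
Name: ship_days, dtype: int64
reset_index():
    item  ship_days
0  chair         14
1   lamp          3
2    pen          5
mean of column 'ship_days' → 7.33333333333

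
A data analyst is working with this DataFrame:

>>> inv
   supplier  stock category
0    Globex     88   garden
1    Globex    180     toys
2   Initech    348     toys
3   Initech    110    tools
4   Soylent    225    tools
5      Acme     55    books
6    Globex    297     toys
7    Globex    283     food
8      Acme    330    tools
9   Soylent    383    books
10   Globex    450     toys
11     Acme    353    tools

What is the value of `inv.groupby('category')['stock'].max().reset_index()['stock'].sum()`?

group by category, max of stock:
category
books     383
food      283
garden     88
tools     353
toys      450
Name: stock, dtype: int64
reset_index():
  category  stock
0    books    383
1     food    283
2   garden     88
3    tools    353
4     toys    450

1557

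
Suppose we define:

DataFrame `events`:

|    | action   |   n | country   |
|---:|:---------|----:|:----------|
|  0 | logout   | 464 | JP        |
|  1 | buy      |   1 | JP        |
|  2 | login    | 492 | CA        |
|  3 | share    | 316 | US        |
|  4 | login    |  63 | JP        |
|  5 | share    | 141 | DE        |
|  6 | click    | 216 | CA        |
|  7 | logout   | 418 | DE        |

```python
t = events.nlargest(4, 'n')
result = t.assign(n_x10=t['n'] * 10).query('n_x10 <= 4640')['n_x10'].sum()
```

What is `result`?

11980

take 4 rows with largest n:
   action    n country
2   login  492      CA
0  logout  464      JP
7  logout  418      DE
3   share  316      US
add column n_x10 = t['n'] * 10:
   action    n country  n_x10
2   login  492      CA   4920
0  logout  464      JP   4640
7  logout  418      DE   4180
3   share  316      US   3160
filter rows where n_x10 <= 4640:
   action    n country  n_x10
0  logout  464      JP   4640
7  logout  418      DE   4180
3   share  316      US   3160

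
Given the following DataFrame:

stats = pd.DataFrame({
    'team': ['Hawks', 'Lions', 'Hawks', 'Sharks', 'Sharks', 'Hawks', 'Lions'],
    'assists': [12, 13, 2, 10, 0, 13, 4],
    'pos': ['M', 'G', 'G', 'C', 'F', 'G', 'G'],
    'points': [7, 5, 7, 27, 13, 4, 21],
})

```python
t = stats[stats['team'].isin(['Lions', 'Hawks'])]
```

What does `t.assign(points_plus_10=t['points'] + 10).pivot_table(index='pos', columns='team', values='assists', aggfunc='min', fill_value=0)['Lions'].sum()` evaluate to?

4

filter rows where team in ['Lions', 'Hawks']:
    team  assists pos  points
0  Hawks       12   M       7
1  Lions       13   G       5
2  Hawks        2   G       7
5  Hawks       13   G       4
6  Lions        4   G      21
add column points_plus_10 = t['points'] + 10:
    team  assists pos  points  points_plus_10
0  Hawks       12   M       7              17
1  Lions       13   G       5              15
2  Hawks        2   G       7              17
5  Hawks       13   G       4              14
6  Lions        4   G      21              31
pivot: rows=pos, cols=team, min(assists):
team  Hawks  Lions
pos               
G         2      4
M        12      0
Finally, sum of column 'Lions' = 4.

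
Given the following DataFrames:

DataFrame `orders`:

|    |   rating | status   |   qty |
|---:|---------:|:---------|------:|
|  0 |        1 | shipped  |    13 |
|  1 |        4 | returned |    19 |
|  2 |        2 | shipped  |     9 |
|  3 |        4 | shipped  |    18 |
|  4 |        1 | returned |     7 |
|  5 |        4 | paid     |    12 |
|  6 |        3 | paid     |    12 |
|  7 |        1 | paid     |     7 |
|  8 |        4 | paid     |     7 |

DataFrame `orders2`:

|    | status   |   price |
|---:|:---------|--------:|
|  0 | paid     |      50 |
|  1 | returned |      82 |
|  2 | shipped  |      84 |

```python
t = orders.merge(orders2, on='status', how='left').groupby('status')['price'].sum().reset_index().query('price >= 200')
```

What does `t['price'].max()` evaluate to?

merge on 'status' (how='left') → 9 rows:
   rating    status  qty  price
0       1   shipped   13     84
1       4  returned   19     82
2       2   shipped    9     84
3       4   shipped   18     84
4       1  returned    7     82
5       4      paid   12     50
6       3      paid   12     50
7       1      paid    7     50
8       4      paid    7     50
group by status, sum of price:
status
paid        200
returned    164
shipped     252
Name: price, dtype: int64
reset_index():
     status  price
0      paid    200
1  returned    164
2   shipped    252
filter rows where price >= 200:
    status  price
0     paid    200
2  shipped    252
Reading off the max of column 'price', we get 252.

252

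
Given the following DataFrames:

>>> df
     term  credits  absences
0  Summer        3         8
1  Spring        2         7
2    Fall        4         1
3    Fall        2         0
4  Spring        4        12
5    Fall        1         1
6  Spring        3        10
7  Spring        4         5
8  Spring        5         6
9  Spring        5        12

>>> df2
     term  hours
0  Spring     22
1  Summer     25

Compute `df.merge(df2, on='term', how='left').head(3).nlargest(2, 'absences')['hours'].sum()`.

merge on 'term' (how='left') → 10 rows:
     term  credits  absences  hours
0  Summer        3         8   25.0
1  Spring        2         7   22.0
2    Fall        4         1    NaN
3    Fall        2         0    NaN
4  Spring        4        12   22.0
5    Fall        1         1    NaN
6  Spring        3        10   22.0
7  Spring        4         5   22.0
8  Spring        5         6   22.0
9  Spring        5        12   22.0
take first 3 rows:
     term  credits  absences  hours
0  Summer        3         8   25.0
1  Spring        2         7   22.0
2    Fall        4         1    NaN
take 2 rows with largest absences:
     term  credits  absences  hours
0  Summer        3         8   25.0
1  Spring        2         7   22.0

47.0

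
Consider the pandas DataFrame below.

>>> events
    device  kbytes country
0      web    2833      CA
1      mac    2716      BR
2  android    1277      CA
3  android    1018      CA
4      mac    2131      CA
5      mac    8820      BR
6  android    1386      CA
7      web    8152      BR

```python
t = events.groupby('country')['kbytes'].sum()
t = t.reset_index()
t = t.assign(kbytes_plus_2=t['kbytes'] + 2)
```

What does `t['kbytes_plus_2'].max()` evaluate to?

19690

group by country, sum of kbytes:
country
BR    19688
CA     8645
Name: kbytes, dtype: int64
reset_index():
  country  kbytes
0      BR   19688
1      CA    8645
add column kbytes_plus_2 = t['kbytes'] + 2:
  country  kbytes  kbytes_plus_2
0      BR   19688          19690
1      CA    8645           8647
Taking the max of column 'kbytes_plus_2' gives 19690.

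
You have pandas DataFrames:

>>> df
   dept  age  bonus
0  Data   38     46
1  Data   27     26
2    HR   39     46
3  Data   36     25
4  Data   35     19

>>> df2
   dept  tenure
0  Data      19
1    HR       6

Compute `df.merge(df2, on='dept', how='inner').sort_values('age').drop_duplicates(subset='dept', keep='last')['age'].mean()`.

38.5

merge on 'dept' (how='inner') → 5 rows:
   dept  age  bonus  tenure
0  Data   38     46      19
1  Data   27     26      19
2    HR   39     46       6
3  Data   36     25      19
4  Data   35     19      19
sort by age:
   dept  age  bonus  tenure
1  Data   27     26      19
4  Data   35     19      19
3  Data   36     25      19
0  Data   38     46      19
2    HR   39     46       6
drop duplicate dept (keep=last):
   dept  age  bonus  tenure
0  Data   38     46      19
2    HR   39     46       6
Taking the mean of column 'age' gives 38.5.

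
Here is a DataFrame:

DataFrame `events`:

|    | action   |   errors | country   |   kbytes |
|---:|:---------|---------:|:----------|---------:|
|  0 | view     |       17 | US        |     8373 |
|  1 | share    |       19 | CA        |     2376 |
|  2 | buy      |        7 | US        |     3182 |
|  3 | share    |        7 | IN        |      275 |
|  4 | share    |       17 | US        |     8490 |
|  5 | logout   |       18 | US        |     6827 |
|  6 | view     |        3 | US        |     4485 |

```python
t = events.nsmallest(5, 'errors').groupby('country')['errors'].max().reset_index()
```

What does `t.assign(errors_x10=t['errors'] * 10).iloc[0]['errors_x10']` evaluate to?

take 5 rows with smallest errors:
  action  errors country  kbytes
6   view       3      US    4485
2    buy       7      US    3182
3  share       7      IN     275
0   view      17      US    8373
4  share      17      US    8490
group by country, max of errors:
country
IN     7
US    17
Name: errors, dtype: int64
reset_index():
  country  errors
0      IN       7
1      US      17
add column errors_x10 = t['errors'] * 10:
  country  errors  errors_x10
0      IN       7          70
1      US      17         170
Taking the value at position 0, column 'errors_x10' gives 70.

70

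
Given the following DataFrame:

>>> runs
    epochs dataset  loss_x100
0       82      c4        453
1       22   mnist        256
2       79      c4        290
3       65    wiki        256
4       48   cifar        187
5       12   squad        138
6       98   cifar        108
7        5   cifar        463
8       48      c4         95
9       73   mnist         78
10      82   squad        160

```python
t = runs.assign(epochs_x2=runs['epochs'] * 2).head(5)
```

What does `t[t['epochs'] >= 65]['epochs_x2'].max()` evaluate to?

164

add column epochs_x2 = runs['epochs'] * 2:
    epochs dataset  loss_x100  epochs_x2
0       82      c4        453        164
1       22   mnist        256         44
2       79      c4        290        158
3       65    wiki        256        130
4       48   cifar        187         96
5       12   squad        138         24
6       98   cifar        108        196
7        5   cifar        463         10
8       48      c4         95         96
9       73   mnist         78        146
10      82   squad        160        164
take first 5 rows:
   epochs dataset  loss_x100  epochs_x2
0      82      c4        453        164
1      22   mnist        256         44
2      79      c4        290        158
3      65    wiki        256        130
4      48   cifar        187         96
filter rows where epochs >= 65:
   epochs dataset  loss_x100  epochs_x2
0      82      c4        453        164
2      79      c4        290        158
3      65    wiki        256        130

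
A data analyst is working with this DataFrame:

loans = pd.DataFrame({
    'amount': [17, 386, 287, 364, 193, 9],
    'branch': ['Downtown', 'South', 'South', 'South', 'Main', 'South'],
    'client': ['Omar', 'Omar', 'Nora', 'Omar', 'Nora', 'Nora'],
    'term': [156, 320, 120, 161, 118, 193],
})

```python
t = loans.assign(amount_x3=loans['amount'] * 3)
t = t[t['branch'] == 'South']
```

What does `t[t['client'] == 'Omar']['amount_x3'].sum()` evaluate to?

2250

add column amount_x3 = loans['amount'] * 3:
   amount    branch client  term  amount_x3
0      17  Downtown   Omar   156         51
1     386     South   Omar   320       1158
2     287     South   Nora   120        861
3     364     South   Omar   161       1092
4     193      Main   Nora   118        579
5       9     South   Nora   193         27
filter rows where branch == 'South':
   amount branch client  term  amount_x3
1     386  South   Omar   320       1158
2     287  South   Nora   120        861
3     364  South   Omar   161       1092
5       9  South   Nora   193         27
filter rows where client == 'Omar':
   amount branch client  term  amount_x3
1     386  South   Omar   320       1158
3     364  South   Omar   161       1092
The sum of column 'amount_x3' is 2250.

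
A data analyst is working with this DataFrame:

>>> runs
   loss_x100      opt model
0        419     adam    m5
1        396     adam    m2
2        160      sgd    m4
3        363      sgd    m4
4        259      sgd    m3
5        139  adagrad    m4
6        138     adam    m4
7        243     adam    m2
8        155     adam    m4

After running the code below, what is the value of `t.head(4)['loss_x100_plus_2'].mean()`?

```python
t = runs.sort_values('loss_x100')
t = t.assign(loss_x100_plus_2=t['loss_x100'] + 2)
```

150.0

sort by loss_x100:
   loss_x100      opt model
6        138     adam    m4
5        139  adagrad    m4
8        155     adam    m4
2        160      sgd    m4
7        243     adam    m2
4        259      sgd    m3
3        363      sgd    m4
1        396     adam    m2
0        419     adam    m5
add column loss_x100_plus_2 = t['loss_x100'] + 2:
   loss_x100      opt model  loss_x100_plus_2
6        138     adam    m4               140
5        139  adagrad    m4               141
8        155     adam    m4               157
2        160      sgd    m4               162
7        243     adam    m2               245
4        259      sgd    m3               261
3        363      sgd    m4               365
1        396     adam    m2               398
0        419     adam    m5               421
take first 4 rows:
   loss_x100      opt model  loss_x100_plus_2
6        138     adam    m4               140
5        139  adagrad    m4               141
8        155     adam    m4               157
2        160      sgd    m4               162
Then the mean of column 'loss_x100_plus_2': 150.0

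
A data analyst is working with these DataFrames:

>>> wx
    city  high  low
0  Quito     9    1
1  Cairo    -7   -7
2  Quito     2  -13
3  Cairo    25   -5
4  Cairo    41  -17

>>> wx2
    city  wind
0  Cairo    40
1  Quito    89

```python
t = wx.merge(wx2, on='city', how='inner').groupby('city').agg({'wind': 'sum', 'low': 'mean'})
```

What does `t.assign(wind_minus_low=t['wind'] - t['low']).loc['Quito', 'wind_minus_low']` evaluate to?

184.0

merge on 'city' (how='inner') → 5 rows:
    city  high  low  wind
0  Quito     9    1    89
1  Cairo    -7   -7    40
2  Quito     2  -13    89
3  Cairo    25   -5    40
4  Cairo    41  -17    40
group by city: sum(wind), mean(low):
       wind       low
city                 
Cairo   120 -9.666667
Quito   178 -6.000000
add column wind_minus_low = t['wind'] - t['low']:
       wind       low  wind_minus_low
city                                 
Cairo   120 -9.666667      129.666667
Quito   178 -6.000000      184.000000
Reading off the value at row 'Quito', column 'wind_minus_low', we get 184.0.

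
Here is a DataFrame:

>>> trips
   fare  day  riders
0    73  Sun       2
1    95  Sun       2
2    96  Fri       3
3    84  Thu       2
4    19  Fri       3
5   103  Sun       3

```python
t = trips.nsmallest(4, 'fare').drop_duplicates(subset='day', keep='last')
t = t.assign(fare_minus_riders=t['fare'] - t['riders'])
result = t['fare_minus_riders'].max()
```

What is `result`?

take 4 rows with smallest fare:
   fare  day  riders
4    19  Fri       3
0    73  Sun       2
3    84  Thu       2
1    95  Sun       2
drop duplicate day (keep=last):
   fare  day  riders
4    19  Fri       3
3    84  Thu       2
1    95  Sun       2
add column fare_minus_riders = t['fare'] - t['riders']:
   fare  day  riders  fare_minus_riders
4    19  Fri       3                 16
3    84  Thu       2                 82
1    95  Sun       2                 93
Finally, max of column 'fare_minus_riders' = 93.

93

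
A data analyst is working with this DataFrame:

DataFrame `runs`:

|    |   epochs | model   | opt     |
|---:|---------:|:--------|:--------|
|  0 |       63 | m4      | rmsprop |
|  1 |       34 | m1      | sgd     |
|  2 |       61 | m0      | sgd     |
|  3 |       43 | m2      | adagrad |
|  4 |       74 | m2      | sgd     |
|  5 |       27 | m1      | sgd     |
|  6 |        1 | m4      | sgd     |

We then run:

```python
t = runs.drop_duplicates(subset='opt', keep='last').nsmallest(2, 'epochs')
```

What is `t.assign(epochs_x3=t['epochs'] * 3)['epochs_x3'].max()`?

drop duplicate opt (keep=last):
   epochs model      opt
0      63    m4  rmsprop
3      43    m2  adagrad
6       1    m4      sgd
take 2 rows with smallest epochs:
   epochs model      opt
6       1    m4      sgd
3      43    m2  adagrad
add column epochs_x3 = t['epochs'] * 3:
   epochs model      opt  epochs_x3
6       1    m4      sgd          3
3      43    m2  adagrad        129
So max() = 129.

129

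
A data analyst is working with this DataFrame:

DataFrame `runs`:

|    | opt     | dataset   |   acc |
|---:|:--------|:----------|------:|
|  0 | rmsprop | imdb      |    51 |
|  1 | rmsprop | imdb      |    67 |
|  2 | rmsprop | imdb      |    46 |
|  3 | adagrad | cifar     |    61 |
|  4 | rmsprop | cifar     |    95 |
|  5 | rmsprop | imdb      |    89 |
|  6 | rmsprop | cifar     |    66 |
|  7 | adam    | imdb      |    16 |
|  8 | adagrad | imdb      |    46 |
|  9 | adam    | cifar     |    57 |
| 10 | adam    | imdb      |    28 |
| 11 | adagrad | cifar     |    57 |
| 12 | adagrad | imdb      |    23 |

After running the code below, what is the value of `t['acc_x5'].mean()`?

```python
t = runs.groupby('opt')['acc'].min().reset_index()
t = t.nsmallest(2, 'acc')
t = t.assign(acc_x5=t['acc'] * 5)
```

97.5

group by opt, min of acc:
opt
adagrad    23
adam       16
rmsprop    46
Name: acc, dtype: int64
reset_index():
       opt  acc
0  adagrad   23
1     adam   16
2  rmsprop   46
take 2 rows with smallest acc:
       opt  acc
1     adam   16
0  adagrad   23
add column acc_x5 = t['acc'] * 5:
       opt  acc  acc_x5
1     adam   16      80
0  adagrad   23     115
Reading off the mean of column 'acc_x5', we get 97.5.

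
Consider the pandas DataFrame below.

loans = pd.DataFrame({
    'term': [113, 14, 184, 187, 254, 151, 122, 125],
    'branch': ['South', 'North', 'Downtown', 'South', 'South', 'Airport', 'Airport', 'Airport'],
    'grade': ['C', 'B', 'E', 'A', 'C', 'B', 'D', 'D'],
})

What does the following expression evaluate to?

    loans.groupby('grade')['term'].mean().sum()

760.5

group by grade, mean of term:
grade
A    187.0
B     82.5
C    183.5
D    123.5
E    184.0
Name: term, dtype: float64
Finally, sum of the resulting series = 760.5.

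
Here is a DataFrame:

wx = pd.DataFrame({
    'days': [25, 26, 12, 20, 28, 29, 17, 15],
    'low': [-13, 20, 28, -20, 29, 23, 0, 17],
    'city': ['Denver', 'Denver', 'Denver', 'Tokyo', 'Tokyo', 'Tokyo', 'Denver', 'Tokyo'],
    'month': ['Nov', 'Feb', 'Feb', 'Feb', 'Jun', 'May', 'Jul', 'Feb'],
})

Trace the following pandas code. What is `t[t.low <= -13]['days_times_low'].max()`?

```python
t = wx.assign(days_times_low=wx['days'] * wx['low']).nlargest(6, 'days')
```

-325

add column days_times_low = wx['days'] * wx['low']:
   days  low    city month  days_times_low
0    25  -13  Denver   Nov            -325
1    26   20  Denver   Feb             520
2    12   28  Denver   Feb             336
3    20  -20   Tokyo   Feb            -400
4    28   29   Tokyo   Jun             812
5    29   23   Tokyo   May             667
6    17    0  Denver   Jul               0
7    15   17   Tokyo   Feb             255
take 6 rows with largest days:
   days  low    city month  days_times_low
5    29   23   Tokyo   May             667
4    28   29   Tokyo   Jun             812
1    26   20  Denver   Feb             520
0    25  -13  Denver   Nov            -325
3    20  -20   Tokyo   Feb            -400
6    17    0  Denver   Jul               0
filter rows where low <= -13:
   days  low    city month  days_times_low
0    25  -13  Denver   Nov            -325
3    20  -20   Tokyo   Feb            -400
Finally, max of column 'days_times_low' = -325.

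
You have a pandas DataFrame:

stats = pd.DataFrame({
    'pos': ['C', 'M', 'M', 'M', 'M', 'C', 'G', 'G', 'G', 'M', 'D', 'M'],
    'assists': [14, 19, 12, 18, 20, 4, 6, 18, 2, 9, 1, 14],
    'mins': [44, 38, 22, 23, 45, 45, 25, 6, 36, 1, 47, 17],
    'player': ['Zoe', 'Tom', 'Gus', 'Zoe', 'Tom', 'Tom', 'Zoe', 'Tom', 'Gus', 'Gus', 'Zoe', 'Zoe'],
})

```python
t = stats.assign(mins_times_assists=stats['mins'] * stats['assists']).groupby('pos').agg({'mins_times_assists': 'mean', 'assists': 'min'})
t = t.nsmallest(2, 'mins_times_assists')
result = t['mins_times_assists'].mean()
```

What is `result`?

78.5

add column mins_times_assists = stats['mins'] * stats['assists']:
   pos  assists  mins player  mins_times_assists
0    C       14    44    Zoe                 616
1    M       19    38    Tom                 722
2    M       12    22    Gus                 264
3    M       18    23    Zoe                 414
4    M       20    45    Tom                 900
5    C        4    45    Tom                 180
6    G        6    25    Zoe                 150
7    G       18     6    Tom                 108
8    G        2    36    Gus                  72
9    M        9     1    Gus                   9
10   D        1    47    Zoe                  47
11   M       14    17    Zoe                 238
group by pos: mean(mins_times_assists), min(assists):
     mins_times_assists  assists
pos                             
C                 398.0        4
D                  47.0        1
G                 110.0        2
M                 424.5        9
take 2 rows with smallest mins_times_assists:
     mins_times_assists  assists
pos                             
D                  47.0        1
G                 110.0        2
So mean() = 78.5.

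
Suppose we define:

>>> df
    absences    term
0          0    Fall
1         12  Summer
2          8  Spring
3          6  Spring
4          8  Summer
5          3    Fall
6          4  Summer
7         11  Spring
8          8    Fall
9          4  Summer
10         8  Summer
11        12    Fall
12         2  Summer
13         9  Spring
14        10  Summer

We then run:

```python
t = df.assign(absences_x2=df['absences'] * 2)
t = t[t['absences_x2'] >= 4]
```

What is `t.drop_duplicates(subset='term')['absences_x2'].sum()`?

46

add column absences_x2 = df['absences'] * 2:
    absences    term  absences_x2
0          0    Fall            0
1         12  Summer           24
2          8  Spring           16
3          6  Spring           12
4          8  Summer           16
5          3    Fall            6
6          4  Summer            8
7         11  Spring           22
8          8    Fall           16
9          4  Summer            8
10         8  Summer           16
11        12    Fall           24
12         2  Summer            4
13         9  Spring           18
14        10  Summer           20
filter rows where absences_x2 >= 4:
    absences    term  absences_x2
1         12  Summer           24
2          8  Spring           16
3          6  Spring           12
4          8  Summer           16
5          3    Fall            6
6          4  Summer            8
7         11  Spring           22
8          8    Fall           16
9          4  Summer            8
10         8  Summer           16
11        12    Fall           24
12         2  Summer            4
13         9  Spring           18
14        10  Summer           20
drop duplicate term (keep=first):
   absences    term  absences_x2
1        12  Summer           24
2         8  Spring           16
5         3    Fall            6
So sum() = 46.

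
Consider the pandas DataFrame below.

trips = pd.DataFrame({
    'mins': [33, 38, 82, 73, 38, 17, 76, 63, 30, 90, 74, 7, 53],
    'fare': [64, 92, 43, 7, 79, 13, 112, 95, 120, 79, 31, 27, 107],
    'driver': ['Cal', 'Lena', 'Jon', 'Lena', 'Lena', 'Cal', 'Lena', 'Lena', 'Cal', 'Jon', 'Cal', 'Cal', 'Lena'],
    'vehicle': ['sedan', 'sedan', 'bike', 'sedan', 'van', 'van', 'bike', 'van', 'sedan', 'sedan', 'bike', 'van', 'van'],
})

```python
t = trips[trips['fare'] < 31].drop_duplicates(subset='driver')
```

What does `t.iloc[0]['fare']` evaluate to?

filter rows where fare < 31:
    mins  fare driver vehicle
3     73     7   Lena   sedan
5     17    13    Cal     van
11     7    27    Cal     van
drop duplicate driver (keep=first):
   mins  fare driver vehicle
3    73     7   Lena   sedan
5    17    13    Cal     van
Taking the value at position 0, column 'fare' gives 7.

7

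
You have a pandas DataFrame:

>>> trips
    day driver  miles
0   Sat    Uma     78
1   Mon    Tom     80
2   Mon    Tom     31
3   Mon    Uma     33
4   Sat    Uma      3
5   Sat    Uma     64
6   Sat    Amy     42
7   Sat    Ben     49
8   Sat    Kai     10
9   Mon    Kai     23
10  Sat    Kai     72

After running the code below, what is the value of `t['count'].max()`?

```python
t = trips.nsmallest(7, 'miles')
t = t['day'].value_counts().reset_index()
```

4

take 7 rows with smallest miles:
   day driver  miles
4  Sat    Uma      3
8  Sat    Kai     10
9  Mon    Kai     23
2  Mon    Tom     31
3  Mon    Uma     33
6  Sat    Amy     42
7  Sat    Ben     49
value_counts of day:
day
Sat    4
Mon    3
Name: count, dtype: int64
reset_index():
   day  count
0  Sat      4
1  Mon      3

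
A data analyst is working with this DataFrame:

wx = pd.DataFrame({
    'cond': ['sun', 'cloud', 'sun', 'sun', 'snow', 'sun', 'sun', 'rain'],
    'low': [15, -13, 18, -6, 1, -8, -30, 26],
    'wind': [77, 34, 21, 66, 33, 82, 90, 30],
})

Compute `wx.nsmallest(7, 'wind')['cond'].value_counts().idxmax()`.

sun

take 7 rows with smallest wind:
    cond  low  wind
2    sun   18    21
7   rain   26    30
4   snow    1    33
1  cloud  -13    34
3    sun   -6    66
0    sun   15    77
5    sun   -8    82
value_counts of cond:
cond
sun      4
rain     1
snow     1
cloud    1
Name: count, dtype: int64
Finally, label with the largest value = sun.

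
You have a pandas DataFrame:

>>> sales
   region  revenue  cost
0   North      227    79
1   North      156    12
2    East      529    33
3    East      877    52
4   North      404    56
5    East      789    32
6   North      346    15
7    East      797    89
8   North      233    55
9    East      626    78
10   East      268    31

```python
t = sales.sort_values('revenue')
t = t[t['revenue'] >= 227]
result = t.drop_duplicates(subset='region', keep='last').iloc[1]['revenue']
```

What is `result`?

877

sort by revenue:
   region  revenue  cost
1   North      156    12
0   North      227    79
8   North      233    55
10   East      268    31
6   North      346    15
4   North      404    56
2    East      529    33
9    East      626    78
5    East      789    32
7    East      797    89
3    East      877    52
filter rows where revenue >= 227:
   region  revenue  cost
0   North      227    79
8   North      233    55
10   East      268    31
6   North      346    15
4   North      404    56
2    East      529    33
9    East      626    78
5    East      789    32
7    East      797    89
3    East      877    52
drop duplicate region (keep=last):
  region  revenue  cost
4  North      404    56
3   East      877    52
Hence 877.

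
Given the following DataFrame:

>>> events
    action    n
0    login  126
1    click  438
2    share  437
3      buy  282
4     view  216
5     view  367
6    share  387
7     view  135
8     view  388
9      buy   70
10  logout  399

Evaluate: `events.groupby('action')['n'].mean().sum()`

group by action, mean of n:
action
buy       176.0
click     438.0
login     126.0
logout    399.0
share     412.0
view      276.5
Name: n, dtype: float64

1827.5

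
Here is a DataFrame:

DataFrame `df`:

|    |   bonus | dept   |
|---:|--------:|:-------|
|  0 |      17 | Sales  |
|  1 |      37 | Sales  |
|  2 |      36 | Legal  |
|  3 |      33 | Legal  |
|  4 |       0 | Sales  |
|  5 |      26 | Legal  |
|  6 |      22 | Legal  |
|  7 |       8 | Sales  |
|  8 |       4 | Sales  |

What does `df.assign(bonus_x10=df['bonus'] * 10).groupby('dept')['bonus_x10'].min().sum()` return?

220

add column bonus_x10 = df['bonus'] * 10:
   bonus   dept  bonus_x10
0     17  Sales        170
1     37  Sales        370
2     36  Legal        360
3     33  Legal        330
4      0  Sales          0
5     26  Legal        260
6     22  Legal        220
7      8  Sales         80
8      4  Sales         40
group by dept, min of bonus_x10:
dept
Legal    220
Sales      0
Name: bonus_x10, dtype: int64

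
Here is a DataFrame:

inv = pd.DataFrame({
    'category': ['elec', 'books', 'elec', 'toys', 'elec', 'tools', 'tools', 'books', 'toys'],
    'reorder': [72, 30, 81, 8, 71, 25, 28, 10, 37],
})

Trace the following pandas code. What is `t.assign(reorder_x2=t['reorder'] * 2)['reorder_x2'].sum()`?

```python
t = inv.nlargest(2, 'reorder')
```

take 2 rows with largest reorder:
  category  reorder
2     elec       81
0     elec       72
add column reorder_x2 = t['reorder'] * 2:
  category  reorder  reorder_x2
2     elec       81         162
0     elec       72         144
Reading off the sum of column 'reorder_x2', we get 306.

306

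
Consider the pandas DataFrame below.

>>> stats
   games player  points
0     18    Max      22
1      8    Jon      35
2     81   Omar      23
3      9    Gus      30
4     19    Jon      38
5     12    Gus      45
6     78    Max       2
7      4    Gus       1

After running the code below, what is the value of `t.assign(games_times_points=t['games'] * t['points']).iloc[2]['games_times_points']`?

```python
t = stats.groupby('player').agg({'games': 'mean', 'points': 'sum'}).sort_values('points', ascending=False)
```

1152.0

group by player: mean(games), sum(points):
            games  points
player                   
Gus      8.333333      76
Jon     13.500000      73
Max     48.000000      24
Omar    81.000000      23
sort by points descending:
            games  points
player                   
Gus      8.333333      76
Jon     13.500000      73
Max     48.000000      24
Omar    81.000000      23
add column games_times_points = t['games'] * t['points']:
            games  points  games_times_points
player                                       
Gus      8.333333      76          633.333333
Jon     13.500000      73          985.500000
Max     48.000000      24         1152.000000
Omar    81.000000      23         1863.000000
The value at position 2, column 'games_times_points' is 1152.0.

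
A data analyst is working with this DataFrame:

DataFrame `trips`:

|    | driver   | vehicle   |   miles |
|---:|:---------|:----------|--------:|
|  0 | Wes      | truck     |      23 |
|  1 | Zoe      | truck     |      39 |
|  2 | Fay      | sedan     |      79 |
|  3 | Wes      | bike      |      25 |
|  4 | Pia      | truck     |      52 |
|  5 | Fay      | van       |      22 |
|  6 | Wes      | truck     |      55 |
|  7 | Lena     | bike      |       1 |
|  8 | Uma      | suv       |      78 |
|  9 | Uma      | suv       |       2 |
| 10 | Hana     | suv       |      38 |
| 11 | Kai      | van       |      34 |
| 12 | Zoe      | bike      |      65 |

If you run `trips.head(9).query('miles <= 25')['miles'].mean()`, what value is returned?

17.75

take first 9 rows:
  driver vehicle  miles
0    Wes   truck     23
1    Zoe   truck     39
2    Fay   sedan     79
3    Wes    bike     25
4    Pia   truck     52
5    Fay     van     22
6    Wes   truck     55
7   Lena    bike      1
8    Uma     suv     78
filter rows where miles <= 25:
  driver vehicle  miles
0    Wes   truck     23
3    Wes    bike     25
5    Fay     van     22
7   Lena    bike      1
mean of column 'miles' → 17.75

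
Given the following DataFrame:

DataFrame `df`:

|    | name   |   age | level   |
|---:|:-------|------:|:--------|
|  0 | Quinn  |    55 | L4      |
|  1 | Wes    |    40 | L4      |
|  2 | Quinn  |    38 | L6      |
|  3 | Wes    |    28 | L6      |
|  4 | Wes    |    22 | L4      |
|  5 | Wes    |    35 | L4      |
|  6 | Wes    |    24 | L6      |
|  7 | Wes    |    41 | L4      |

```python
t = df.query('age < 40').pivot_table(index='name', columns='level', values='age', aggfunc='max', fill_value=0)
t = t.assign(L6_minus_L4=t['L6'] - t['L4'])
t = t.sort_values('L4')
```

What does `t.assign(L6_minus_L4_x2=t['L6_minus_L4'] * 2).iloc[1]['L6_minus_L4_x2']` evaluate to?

filter rows where age < 40:
    name  age level
2  Quinn   38    L6
3    Wes   28    L6
4    Wes   22    L4
5    Wes   35    L4
6    Wes   24    L6
pivot: rows=name, cols=level, max(age):
level  L4  L6
name         
Quinn   0  38
Wes    35  28
add column L6_minus_L4 = t['L6'] - t['L4']:
level  L4  L6  L6_minus_L4
name                      
Quinn   0  38           38
Wes    35  28           -7
sort by L4:
level  L4  L6  L6_minus_L4
name                      
Quinn   0  38           38
Wes    35  28           -7
add column L6_minus_L4_x2 = t['L6_minus_L4'] * 2:
level  L4  L6  L6_minus_L4  L6_minus_L4_x2
name                                      
Quinn   0  38           38              76
Wes    35  28           -7             -14
So iloc[1]['L6_minus_L4_x2'] = -14.

-14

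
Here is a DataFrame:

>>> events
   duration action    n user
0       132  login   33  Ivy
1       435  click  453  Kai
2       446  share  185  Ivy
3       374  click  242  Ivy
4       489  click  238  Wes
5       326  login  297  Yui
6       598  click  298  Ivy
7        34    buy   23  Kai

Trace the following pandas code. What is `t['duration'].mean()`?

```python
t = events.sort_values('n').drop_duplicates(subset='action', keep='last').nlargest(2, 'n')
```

sort by n:
   duration action    n user
7        34    buy   23  Kai
0       132  login   33  Ivy
2       446  share  185  Ivy
4       489  click  238  Wes
3       374  click  242  Ivy
5       326  login  297  Yui
6       598  click  298  Ivy
1       435  click  453  Kai
drop duplicate action (keep=last):
   duration action    n user
7        34    buy   23  Kai
2       446  share  185  Ivy
5       326  login  297  Yui
1       435  click  453  Kai
take 2 rows with largest n:
   duration action    n user
1       435  click  453  Kai
5       326  login  297  Yui
Taking the mean of column 'duration' gives 380.5.

380.5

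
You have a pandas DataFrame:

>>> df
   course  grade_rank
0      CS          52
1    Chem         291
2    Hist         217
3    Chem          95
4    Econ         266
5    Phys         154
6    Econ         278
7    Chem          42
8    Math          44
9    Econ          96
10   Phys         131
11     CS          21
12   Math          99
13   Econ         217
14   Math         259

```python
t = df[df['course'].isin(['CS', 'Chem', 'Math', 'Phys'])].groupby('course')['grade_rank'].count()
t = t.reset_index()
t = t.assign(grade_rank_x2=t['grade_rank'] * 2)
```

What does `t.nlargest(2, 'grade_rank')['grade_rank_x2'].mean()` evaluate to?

filter rows where course in ['CS', 'Chem', 'Math', 'Phys']:
   course  grade_rank
0      CS          52
1    Chem         291
3    Chem          95
5    Phys         154
7    Chem          42
8    Math          44
10   Phys         131
11     CS          21
12   Math          99
14   Math         259
group by course, count of grade_rank:
course
CS      2
Chem    3
Math    3
Phys    2
Name: grade_rank, dtype: int64
reset_index():
  course  grade_rank
0     CS           2
1   Chem           3
2   Math           3
3   Phys           2
add column grade_rank_x2 = t['grade_rank'] * 2:
  course  grade_rank  grade_rank_x2
0     CS           2              4
1   Chem           3              6
2   Math           3              6
3   Phys           2              4
take 2 rows with largest grade_rank:
  course  grade_rank  grade_rank_x2
1   Chem           3              6
2   Math           3              6
Finally, mean of column 'grade_rank_x2' = 6.0.

6.0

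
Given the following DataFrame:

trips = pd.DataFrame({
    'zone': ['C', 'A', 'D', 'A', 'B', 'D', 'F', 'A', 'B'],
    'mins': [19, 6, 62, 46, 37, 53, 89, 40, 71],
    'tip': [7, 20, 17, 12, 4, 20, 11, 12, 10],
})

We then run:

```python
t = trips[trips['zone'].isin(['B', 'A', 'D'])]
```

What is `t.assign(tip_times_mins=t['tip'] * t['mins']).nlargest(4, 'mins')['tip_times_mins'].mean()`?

filter rows where zone in ['B', 'A', 'D']:
  zone  mins  tip
1    A     6   20
2    D    62   17
3    A    46   12
4    B    37    4
5    D    53   20
7    A    40   12
8    B    71   10
add column tip_times_mins = t['tip'] * t['mins']:
  zone  mins  tip  tip_times_mins
1    A     6   20             120
2    D    62   17            1054
3    A    46   12             552
4    B    37    4             148
5    D    53   20            1060
7    A    40   12             480
8    B    71   10             710
take 4 rows with largest mins:
  zone  mins  tip  tip_times_mins
8    B    71   10             710
2    D    62   17            1054
5    D    53   20            1060
3    A    46   12             552
So mean() = 844.0.

844.0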